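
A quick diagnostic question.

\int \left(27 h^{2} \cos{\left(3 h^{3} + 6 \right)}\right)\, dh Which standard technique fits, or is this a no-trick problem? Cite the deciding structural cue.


Method: u-substitution — set u = 3 h^{3} + 6: a constant multiple of its derivative, namely 27 h^{2}, is present as a factor once the integrand is collected, so the du is sitting there waiting.


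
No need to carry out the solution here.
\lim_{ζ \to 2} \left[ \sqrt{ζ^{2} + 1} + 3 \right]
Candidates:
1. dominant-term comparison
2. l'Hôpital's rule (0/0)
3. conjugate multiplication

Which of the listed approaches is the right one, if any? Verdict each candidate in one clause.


Best approach: no special technique — the function is continuous at 2; evaluation is itself the limit, no machinery required.
- dominant-term comparison: no ranking of term growth rates resolves the limit here.
- l'Hôpital's rule (0/0) — substituting the point produces a determinate value, not a 0 over 0 clash.
- conjugate multiplication: no difference of divergent radicals appears, so rationalizing has nothing to cancel.


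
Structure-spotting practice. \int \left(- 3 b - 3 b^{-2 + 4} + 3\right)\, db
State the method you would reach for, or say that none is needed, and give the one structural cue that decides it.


Method: no special technique — nothing composite, nothing rational, nothing trigonometric — each constant-multiple power of b integrates by the power rule alone.


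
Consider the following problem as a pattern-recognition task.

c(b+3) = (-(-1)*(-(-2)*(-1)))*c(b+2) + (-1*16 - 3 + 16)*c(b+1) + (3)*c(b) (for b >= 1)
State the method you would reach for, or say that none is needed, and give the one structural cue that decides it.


Diagnosis: the characteristic-root method — because shifting b leaves the equation's coefficients unchanged, exponential trials reduce it to algebra.


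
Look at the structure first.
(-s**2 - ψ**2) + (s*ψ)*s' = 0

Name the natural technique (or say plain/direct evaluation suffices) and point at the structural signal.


Technique: the homogeneous substitution — the slope's numerator and denominator have matching total degree, so it depends only on s/ψ and the ratio substitution collapses it. A Bernoulli rewrite works here as the equation stands — the homogeneous substitution is the more immediate reading.


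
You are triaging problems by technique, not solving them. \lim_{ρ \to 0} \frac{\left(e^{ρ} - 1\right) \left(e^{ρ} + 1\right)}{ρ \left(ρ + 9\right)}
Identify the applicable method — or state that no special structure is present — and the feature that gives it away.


Diagnosis: l'Hôpital's rule (0/0) — both numerator and denominator vanish at 0: the genuine 0/0 indeterminate that l'Hôpital exists for. A first-order expansion at the point is an equally standard path; the rule packages it.


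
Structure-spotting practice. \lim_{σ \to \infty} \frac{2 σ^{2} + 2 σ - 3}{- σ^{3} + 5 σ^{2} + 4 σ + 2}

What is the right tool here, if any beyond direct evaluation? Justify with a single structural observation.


Technique: dominant-term comparison — as σ grows, only the highest-degree terms matter — compare leading terms and read the limit off. As a single quotient, the ∞/∞ shape would yield to repeated differentiation as well — the growth comparison gets there in one look.


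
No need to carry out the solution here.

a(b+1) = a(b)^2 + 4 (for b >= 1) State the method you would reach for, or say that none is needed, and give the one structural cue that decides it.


Best approach: no special technique — a nonlinear dependence on earlier terms breaks linearity, and with it every superposition-based closed form.


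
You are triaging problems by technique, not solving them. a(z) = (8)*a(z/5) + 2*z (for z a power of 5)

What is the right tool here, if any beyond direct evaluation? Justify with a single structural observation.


Technique: the master substitution — the call at z/5 makes this multiplicative recursion; the master-style substitution converts it to additive.


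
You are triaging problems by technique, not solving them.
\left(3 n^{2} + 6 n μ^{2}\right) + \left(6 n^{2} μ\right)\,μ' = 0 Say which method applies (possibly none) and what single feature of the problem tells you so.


Best approach: the exact-equation method — equality of cross partials is the green light — assemble the potential function term by term.


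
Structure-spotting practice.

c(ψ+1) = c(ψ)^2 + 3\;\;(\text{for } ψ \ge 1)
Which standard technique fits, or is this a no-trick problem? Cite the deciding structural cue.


Best approach: no special technique — the recurrence is nonlinear in the sequence values; study it directly, no linear machinery applies.


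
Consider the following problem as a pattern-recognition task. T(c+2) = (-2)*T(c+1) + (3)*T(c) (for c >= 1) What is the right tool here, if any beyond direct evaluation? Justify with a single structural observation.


Verdict: the characteristic-root method — because shifting c leaves the equation's coefficients unchanged, exponential trials reduce it to algebra.


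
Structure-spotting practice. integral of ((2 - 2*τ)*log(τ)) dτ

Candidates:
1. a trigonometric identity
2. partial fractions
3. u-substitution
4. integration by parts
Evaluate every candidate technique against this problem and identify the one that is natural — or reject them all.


Diagnosis: integration by parts — logs resist antidifferentiation but differentiate beautifully; pair log(τ) with the polynomial 2 - 2*τ via parts.
- a trigonometric identity: with no trigonometric functions present, identity rewriting has no target.
- partial fractions — the expression is not a ratio of polynomials that decomposes further.
- u-substitution — no subexpression of the integrand serves as a whole-integral substitution inner — individual terms may offer their own, but none carries its derivative as a factor of the full integrand; a working change of variable would have to be constructed from outside the expression.
- integration by parts — yes, a natural case for it.


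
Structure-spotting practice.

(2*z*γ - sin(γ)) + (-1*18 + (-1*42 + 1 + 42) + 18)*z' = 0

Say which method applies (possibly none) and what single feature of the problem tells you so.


Diagnosis: a linear integrating factor — linear in the unknown with genuine forcing: multiply through by the exponential of the integrated coefficient and the left side closes into one derivative.


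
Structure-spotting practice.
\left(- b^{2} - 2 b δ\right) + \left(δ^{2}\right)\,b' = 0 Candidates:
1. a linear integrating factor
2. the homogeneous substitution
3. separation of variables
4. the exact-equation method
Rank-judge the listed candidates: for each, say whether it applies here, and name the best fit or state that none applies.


Verdict: the homogeneous substitution — solved for the derivative, the right side is unchanged under scaling δ and b together — it depends only on the ratio b/δ, so substitute a single ratio variable. A Bernoulli rewrite works here as the equation stands — the homogeneous substitution is the more immediate reading.
- a linear integrating factor — the unknown enters nonlinearly (through a power, a denominator, or a transcendental function), which the linear integrating-factor recipe cannot absorb as-is — any repair would come from a preliminary substitution, not the factor.
- the homogeneous substitution — yes, a natural case for it.
- separation of variables: the two dependences are entangled, not a clean product of one-variable pieces.
- the exact-equation method: the mixed partial derivatives differ, so the left side is not a total differential.


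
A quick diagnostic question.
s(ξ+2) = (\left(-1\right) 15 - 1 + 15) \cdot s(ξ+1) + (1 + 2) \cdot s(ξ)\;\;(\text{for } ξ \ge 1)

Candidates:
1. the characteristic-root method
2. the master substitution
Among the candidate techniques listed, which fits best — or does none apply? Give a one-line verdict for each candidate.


Diagnosis: the characteristic-root method — constant coefficients and linearity mean the ansatz r^ξ reduces it to solving the characteristic polynomial.
- the characteristic-root method: applies; the problem has the shape this method handles.
- the master substitution — with no divided-index recursive call, reindexing by powers of a base buys nothing.


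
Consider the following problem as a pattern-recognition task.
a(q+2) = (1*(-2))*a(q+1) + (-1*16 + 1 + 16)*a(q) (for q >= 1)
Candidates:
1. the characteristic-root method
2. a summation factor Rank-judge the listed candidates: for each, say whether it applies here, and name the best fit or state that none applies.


Method: the characteristic-root method — fixed numeric weights on consecutive terms and no forcing term added: the root method in its home territory.
- the characteristic-root method — yes — fits the structure here.
- a summation factor: a summation factor telescopes one-step recursions; this one carries higher-order memory.


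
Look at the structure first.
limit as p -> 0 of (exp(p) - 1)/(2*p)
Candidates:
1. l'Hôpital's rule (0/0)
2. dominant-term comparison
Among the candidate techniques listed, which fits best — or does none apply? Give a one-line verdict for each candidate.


Technique: l'Hôpital's rule (0/0) — the 0/0 form at 0 is the signature situation for l'Hôpital's rule. One could equally expand both pieces locally and compare leading terms; the rule does that in one stroke.
- l'Hôpital's rule (0/0): applicable, and directly so.
- dominant-term comparison: this limit is not decided by comparing polynomial growth at infinity.


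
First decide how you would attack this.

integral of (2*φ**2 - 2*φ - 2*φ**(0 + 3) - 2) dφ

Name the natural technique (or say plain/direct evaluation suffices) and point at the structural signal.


Method: no special technique — every term is a constant multiple of a power of φ; term-wise power-rule integration needs no preliminary transformation.


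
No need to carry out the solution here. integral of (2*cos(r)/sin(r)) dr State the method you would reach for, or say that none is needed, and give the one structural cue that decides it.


Best approach: u-substitution — everything non-trivial happens through the inner expression sin(r), and its derivative accounts for the remaining factor up to a constant, so set u = sin(r).


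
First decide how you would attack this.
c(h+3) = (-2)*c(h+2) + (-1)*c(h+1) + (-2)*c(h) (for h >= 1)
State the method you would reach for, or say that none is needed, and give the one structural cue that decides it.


Method: the characteristic-root method — try a geometric ansatz r^h: constant coefficients turn the recurrence into one polynomial equation in r.


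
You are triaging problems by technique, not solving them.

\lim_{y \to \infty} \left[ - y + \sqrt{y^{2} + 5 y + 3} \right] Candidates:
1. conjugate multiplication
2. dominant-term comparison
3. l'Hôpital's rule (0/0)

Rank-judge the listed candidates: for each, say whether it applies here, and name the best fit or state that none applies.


Technique: conjugate multiplication — this difference gives up after one conjugate multiplication — the radical structure cancels against its conjugate.
- conjugate multiplication: yes, a natural case for it.
- dominant-term comparison — this limit is not decided by comparing leading-term growth at infinity.
- l'Hôpital's rule (0/0) — no quotient structure at all: the clash is ∞ minus ∞, which rationalizing converts into a tractable ratio.


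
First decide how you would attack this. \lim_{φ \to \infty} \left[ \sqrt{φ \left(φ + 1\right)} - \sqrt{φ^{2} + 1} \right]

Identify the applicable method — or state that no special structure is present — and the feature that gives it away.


Diagnosis: conjugate multiplication — neither \sqrt{φ \left(φ + 1\right)} nor \sqrt{φ^{2} + 1} converges alone, so rewrite their difference as a conjugate-rationalized quotient first.


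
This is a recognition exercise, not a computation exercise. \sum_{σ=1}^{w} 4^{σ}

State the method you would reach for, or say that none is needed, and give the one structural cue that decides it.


Verdict: the geometric series formula — check a ratio of consecutive terms: it is 4, independent of the index, so the geometric formula closes the sum.


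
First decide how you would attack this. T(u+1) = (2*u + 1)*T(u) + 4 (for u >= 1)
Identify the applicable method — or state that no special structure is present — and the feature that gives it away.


Method: a summation factor — first-order linear but the coefficient 2*u + 1 moves with the index — divide by the cumulative product and telescope.


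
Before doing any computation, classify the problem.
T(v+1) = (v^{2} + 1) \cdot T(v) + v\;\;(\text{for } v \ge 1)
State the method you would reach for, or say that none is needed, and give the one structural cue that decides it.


Verdict: a summation factor — first-order linear but the coefficient v^{2} + 1 moves with the index — divide by the cumulative product and telescope.


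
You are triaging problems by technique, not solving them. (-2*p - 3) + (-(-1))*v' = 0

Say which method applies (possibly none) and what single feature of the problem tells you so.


Verdict: no special technique — solved for the derivative, v never appears on the right — this is a direct integration in p, not a differential-equations problem at heart.


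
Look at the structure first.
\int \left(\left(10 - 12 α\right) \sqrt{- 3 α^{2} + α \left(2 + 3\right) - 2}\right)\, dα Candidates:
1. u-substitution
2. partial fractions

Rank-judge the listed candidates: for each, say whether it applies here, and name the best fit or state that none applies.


Diagnosis: u-substitution — everything non-trivial happens through the inner expression (- 3 α^{2} + α \left(2 + 3\right) - 2), and its derivative accounts for the remaining factor up to a constant, so set u = (- 3 α^{2} + α \left(2 + 3\right) - 2).
- u-substitution: applicable, and directly so.
- partial fractions — the expression is not a ratio of polynomials that decomposes further.


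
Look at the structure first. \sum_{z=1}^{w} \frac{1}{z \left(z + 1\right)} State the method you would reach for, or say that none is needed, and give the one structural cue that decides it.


Diagnosis: telescoping — poles of \frac{1}{z \left(z + 1\right)} differ by an integer, the telltale of a telescoping partial-fraction sum.


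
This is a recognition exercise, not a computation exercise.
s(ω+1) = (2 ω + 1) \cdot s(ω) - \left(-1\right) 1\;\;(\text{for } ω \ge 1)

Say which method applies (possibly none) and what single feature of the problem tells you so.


Verdict: a summation factor — with the index-dependent coefficient 2 ω + 1, dividing by the cumulative product turns the left side into a pure difference.


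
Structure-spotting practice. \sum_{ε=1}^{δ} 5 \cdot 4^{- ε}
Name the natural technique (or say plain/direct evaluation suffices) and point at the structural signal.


Method: the geometric series formula — consecutive terms stand in a fixed index-free ratio — the geometric sum formula closes it.


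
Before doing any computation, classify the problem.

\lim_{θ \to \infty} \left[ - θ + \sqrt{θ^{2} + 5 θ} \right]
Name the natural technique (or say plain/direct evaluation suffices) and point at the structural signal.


Method: conjugate multiplication — the ∞ − ∞ radical form is the exact trigger for the conjugate maneuver.


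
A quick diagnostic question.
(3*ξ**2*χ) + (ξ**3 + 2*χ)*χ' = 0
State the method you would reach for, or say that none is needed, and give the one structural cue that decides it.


Verdict: the exact-equation method — this form is already the differential of something: the matching mixed partials of 3*ξ**2*χ and ξ**3 + 2*χ prove it.


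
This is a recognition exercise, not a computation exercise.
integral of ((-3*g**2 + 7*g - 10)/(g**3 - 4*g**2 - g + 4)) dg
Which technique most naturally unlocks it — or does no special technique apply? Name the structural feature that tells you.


Best approach: partial fractions — once g**3 - 4*g**2 - g + 4 is factored, each root contributes a simple-fraction term; integrate them one at a time.


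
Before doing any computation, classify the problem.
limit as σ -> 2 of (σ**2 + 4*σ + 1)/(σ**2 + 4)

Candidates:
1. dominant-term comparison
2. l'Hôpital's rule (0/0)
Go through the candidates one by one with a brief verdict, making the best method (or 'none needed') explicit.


Method: no special technique — no denominator vanishes and nothing blows up at 2: direct substitution is the whole computation.
- dominant-term comparison: no ranking of term growth rates resolves the limit here.
- l'Hôpital's rule (0/0) — substituting the point produces a determinate value, not a 0 over 0 clash.


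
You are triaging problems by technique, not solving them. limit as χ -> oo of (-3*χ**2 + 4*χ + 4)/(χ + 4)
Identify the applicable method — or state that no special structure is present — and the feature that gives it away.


Method: dominant-term comparison — growth-rate triage: the leading powers of χ decide the limit, everything else is noise. Viewed as a single quotient this is an ∞/∞ form — an at-infinity application of l'Hôpital's rule would also resolve it; comparing leading growth reads the answer without differentiating.


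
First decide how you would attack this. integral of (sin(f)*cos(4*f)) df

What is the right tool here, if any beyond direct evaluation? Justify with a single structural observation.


Verdict: a trigonometric identity — distinct frequencies under one product (sin(f)*cos(4*f)): the product-to-sum identity is the systematic route to an integrable form.


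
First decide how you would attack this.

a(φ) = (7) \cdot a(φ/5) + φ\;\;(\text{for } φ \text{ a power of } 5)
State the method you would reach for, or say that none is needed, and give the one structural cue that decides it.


Verdict: the master substitution — treat m = log base 5 of φ as the new clock: one recursion step advances m by one while φ scales by 5.


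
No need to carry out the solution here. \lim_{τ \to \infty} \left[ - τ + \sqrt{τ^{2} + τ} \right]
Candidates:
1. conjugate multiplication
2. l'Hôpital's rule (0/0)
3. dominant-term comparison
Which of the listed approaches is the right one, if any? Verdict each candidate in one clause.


Method: conjugate multiplication — the ∞ − ∞ radical form is the exact trigger for the conjugate maneuver.
- conjugate multiplication — applies; the problem has the shape this method handles.
- l'Hôpital's rule (0/0) — substitution produces ∞ − ∞ rather than a vanishing quotient; the rule needs a 0/0 ratio to act on.
- dominant-term comparison — this is not a rational comparison of growth rates at infinity.


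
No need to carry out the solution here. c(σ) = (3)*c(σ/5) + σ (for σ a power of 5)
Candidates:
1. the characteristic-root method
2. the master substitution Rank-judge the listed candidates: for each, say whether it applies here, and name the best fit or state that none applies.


Best approach: the master substitution — the argument shrinks by the factor 5, so measure the index on a logarithmic scale and the recursion becomes a shift.
- the characteristic-root method — a divided-index call is not the fixed-shift linear shape that characteristic roots solve.
- the master substitution: applies; the problem has the shape this method handles.


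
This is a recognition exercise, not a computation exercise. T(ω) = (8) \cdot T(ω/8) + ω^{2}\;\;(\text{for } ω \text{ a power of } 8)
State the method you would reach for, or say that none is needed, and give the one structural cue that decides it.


Best approach: the master substitution — the argument shrinks by the factor 8, so measure the index on a logarithmic scale and the recursion becomes a shift.


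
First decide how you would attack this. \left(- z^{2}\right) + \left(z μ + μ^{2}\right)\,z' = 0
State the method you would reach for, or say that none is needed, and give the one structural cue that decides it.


Technique: the homogeneous substitution — the slope's numerator and denominator share total degree; set v = z/μ and the equation drops to separable form. Rewriting — with the variables' roles exchanged where the shape demands it — would expose a Bernoulli structure too; the homogeneous substitution simply reads the degrees directly.


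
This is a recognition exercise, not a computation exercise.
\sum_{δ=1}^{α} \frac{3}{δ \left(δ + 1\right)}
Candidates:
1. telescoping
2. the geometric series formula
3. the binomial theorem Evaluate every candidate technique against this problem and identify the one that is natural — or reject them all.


Verdict: telescoping — the summand \frac{3}{δ \left(δ + 1\right)} decomposes into fractions whose poles differ by an integer shift — the series collapses.
- telescoping: a fit — the right tool for this form.
- the geometric series formula: the ratio of consecutive terms depends on the index.
- the binomial theorem — there is no pair of bases whose matched powers would reassemble into a single binomial power.


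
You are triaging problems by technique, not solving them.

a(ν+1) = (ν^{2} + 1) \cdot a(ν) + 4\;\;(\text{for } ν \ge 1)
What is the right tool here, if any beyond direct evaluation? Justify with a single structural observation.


Technique: a summation factor — rescale the sequence by the product of the weights ν^{2} + 1 so far — the recurrence collapses to a plain running sum.


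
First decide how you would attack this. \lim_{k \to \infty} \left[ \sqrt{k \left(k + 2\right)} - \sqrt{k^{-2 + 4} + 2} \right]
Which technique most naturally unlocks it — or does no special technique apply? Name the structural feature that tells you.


Technique: conjugate multiplication — neither \sqrt{k \left(k + 2\right)} nor \sqrt{k^{-2 + 4} + 2} converges alone, so rewrite their difference as a conjugate-rationalized quotient first.


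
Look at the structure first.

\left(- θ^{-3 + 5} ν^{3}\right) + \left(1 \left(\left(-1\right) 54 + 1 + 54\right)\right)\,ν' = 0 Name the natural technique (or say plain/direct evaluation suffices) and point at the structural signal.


Method: separation of variables — all dependence on the two variables factors apart, the defining separable shape.


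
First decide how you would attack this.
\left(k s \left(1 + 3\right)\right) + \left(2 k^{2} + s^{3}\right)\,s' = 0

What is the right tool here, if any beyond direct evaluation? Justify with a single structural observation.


Verdict: the exact-equation method — the compatibility test passes: the s-derivative of k s \left(1 + 3\right) matches the k-derivative of 2 k^{2} + s^{3}, so integrate a potential.


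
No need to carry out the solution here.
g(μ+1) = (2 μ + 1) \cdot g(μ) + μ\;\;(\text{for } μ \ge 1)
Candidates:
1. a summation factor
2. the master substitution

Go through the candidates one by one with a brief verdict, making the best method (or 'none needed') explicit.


Technique: a summation factor — the coefficient 2 μ + 1 drifts with the index, so no fixed root exists; normalizing by the cumulative product telescopes it.
- a summation factor — applies; the problem has the shape this method handles.
- the master substitution: the recursion steps by a constant offset, so exponential reindexing is pointless.


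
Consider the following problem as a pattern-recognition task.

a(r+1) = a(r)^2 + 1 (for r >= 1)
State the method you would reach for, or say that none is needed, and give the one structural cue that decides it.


Verdict: no special technique — the update rule curves (it is not linear in the unknown sequence), so no superposition-based closed form attaches — iterate or study it directly.


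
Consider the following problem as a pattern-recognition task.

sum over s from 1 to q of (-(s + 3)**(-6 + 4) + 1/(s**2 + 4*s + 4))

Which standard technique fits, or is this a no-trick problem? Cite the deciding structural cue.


Diagnosis: telescoping — write out three consecutive terms and watch the interior cancel: the advanced copy one term subtracts reappears as the very next term's leading piece, pair after pair.


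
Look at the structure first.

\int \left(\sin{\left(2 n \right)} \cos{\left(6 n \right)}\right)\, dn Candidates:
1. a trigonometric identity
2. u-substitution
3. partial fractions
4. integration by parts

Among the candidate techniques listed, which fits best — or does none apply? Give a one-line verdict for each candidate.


Diagnosis: a trigonometric identity — distinct frequencies under one product (\sin{\left(2 n \right)} \cos{\left(6 n \right)}): the product-to-sum identity is the systematic route to an integrable form.
- a trigonometric identity: applicable, and directly so.
- u-substitution: no subexpression of the integrand pairs with its own derivative as a factor — individual terms may offer their own substitutions, but any change of variable covering the whole integral would have to be constructed from outside the expression.
- partial fractions: the expression is not a ratio of polynomials that decomposes further.
- integration by parts — not the natural route: no polynomial-kernel product appears — a recursive parts reduction of the trigonometric product exists, but the identity rewrite is direct.


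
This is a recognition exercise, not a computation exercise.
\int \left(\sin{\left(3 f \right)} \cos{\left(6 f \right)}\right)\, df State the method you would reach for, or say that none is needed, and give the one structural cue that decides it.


Verdict: a trigonometric identity — cross-frequency products like \sin{\left(3 f \right)} \cos{\left(6 f \right)} are the textbook product-to-sum case — the identity converts them to directly integrable sinusoids.


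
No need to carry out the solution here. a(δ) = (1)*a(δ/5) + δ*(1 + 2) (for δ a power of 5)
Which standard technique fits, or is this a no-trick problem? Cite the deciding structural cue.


Technique: the master substitution — recursion at δ/5 is multiplicative in the index; logarithmic reindexing via δ = 5^m linearizes it.


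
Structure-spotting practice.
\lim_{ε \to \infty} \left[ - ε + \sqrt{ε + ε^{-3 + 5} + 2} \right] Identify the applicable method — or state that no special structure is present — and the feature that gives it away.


Technique: conjugate multiplication — two divergent pieces with a minus sign between them and a radical in the mix: rationalize \sqrt{ε + ε^{-3 + 5} + 2} - ε before any limit law applies.


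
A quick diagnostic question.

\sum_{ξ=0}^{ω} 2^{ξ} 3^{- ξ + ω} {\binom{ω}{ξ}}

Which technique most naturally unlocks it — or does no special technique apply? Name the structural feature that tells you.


Diagnosis: the binomial theorem — the summand is term ξ of a binomial expansion in 2 and 3; the whole sum is a single power.


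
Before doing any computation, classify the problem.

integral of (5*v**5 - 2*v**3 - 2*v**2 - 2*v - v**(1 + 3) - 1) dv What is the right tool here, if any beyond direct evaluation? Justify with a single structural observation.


Method: no special technique — every term is a constant multiple of a power of v; term-wise power-rule integration needs no preliminary transformation.


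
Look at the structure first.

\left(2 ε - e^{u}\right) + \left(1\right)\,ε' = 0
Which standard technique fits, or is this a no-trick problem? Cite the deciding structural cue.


Technique: a linear integrating factor — ε enters only linearly with coefficient 2; multiply by exp of the integral of 2 and the left side becomes one derivative.


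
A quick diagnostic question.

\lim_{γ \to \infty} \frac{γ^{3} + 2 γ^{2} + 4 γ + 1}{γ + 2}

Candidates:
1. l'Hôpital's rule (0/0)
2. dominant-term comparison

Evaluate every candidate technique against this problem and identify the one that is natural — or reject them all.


Diagnosis: dominant-term comparison — as γ grows, only the highest-degree terms matter — compare leading terms and read the limit off.
- l'Hôpital's rule (0/0): as a single quotient the expression runs to ∞/∞ at the limit point — an at-infinity form of the rule would apply, though the leading-growth comparison is the direct reading.
- dominant-term comparison: yes, a natural case for it.


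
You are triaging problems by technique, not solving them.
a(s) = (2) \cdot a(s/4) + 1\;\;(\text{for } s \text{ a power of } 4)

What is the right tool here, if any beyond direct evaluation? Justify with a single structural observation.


Technique: the master substitution — treat m = log base 4 of s as the new clock: one recursion step advances m by one while s scales by 4.


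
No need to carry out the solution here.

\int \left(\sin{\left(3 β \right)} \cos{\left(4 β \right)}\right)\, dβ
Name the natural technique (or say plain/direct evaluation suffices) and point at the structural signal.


Best approach: a trigonometric identity — apply product-to-sum to \sin{\left(3 β \right)} \cos{\left(4 β \right)}: two clean single-angle terms replace one awkward product.


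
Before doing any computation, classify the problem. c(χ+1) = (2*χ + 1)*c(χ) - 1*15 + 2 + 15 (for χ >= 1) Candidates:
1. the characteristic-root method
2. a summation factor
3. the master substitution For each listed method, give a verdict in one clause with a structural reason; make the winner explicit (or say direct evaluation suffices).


Method: a summation factor — because the multiplier 2*χ + 1 is index-dependent, divide through by its running product and sum the resulting differences.
- the characteristic-root method: the coefficients vary with the index, breaking the constant-coefficient structure the method needs.
- a summation factor: applicable, and directly so.
- the master substitution: the recursion steps by a constant offset, so exponential reindexing is pointless.


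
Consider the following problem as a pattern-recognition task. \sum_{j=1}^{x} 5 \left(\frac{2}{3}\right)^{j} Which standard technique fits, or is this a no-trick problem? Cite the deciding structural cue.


Best approach: the geometric series formula — consecutive terms stand in a fixed index-free ratio — the geometric sum formula closes it.


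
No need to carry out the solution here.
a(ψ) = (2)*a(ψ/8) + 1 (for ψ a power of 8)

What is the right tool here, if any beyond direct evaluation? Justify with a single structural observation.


Best approach: the master substitution — a divide-and-conquer shape: argument ψ/8, so change variables with ψ = 8^m and solve the linear version.


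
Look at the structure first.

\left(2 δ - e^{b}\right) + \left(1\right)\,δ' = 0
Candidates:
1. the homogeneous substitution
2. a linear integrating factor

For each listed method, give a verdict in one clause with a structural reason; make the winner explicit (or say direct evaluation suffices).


Verdict: a linear integrating factor — δ enters only linearly with coefficient 2; multiply by exp of the integral of 2 and the left side becomes one derivative.
- the homogeneous substitution: the slope does not depend on the ratio of the variables alone.
- a linear integrating factor: yes — fits the structure here.


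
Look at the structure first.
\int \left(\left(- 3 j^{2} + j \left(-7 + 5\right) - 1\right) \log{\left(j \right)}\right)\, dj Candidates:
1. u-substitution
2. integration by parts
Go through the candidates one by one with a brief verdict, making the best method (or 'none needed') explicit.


Diagnosis: integration by parts — one parts step with u = \log{\left(j \right)} trades the logarithm for an algebraic integrand.
- u-substitution — no subexpression of the integrand pairs with its own derivative as a factor — individual terms may offer their own substitutions, but any change of variable covering the whole integral would have to be constructed from outside the expression.
- integration by parts: applies; the problem has the shape this method handles.


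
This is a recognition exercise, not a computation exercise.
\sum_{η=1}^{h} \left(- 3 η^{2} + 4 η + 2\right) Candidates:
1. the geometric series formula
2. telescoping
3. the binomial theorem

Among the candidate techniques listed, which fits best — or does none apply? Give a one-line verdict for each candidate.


Technique: no special technique — every summand is a constant multiple of a power of η — apply the standard power-sum identities one degree at a time.
- the geometric series formula: dividing successive terms gives an index-dependent quantity, not a constant.
- telescoping — writing out consecutive terms as given produces no pairwise cancellation.
- the binomial theorem: there is no sum-raised-to-a-power identity hiding in these terms.


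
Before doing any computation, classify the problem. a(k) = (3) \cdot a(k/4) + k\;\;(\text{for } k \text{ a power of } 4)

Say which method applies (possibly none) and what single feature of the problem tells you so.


Method: the master substitution — treat m = log base 4 of k as the new clock: one recursion step advances m by one while k scales by 4.


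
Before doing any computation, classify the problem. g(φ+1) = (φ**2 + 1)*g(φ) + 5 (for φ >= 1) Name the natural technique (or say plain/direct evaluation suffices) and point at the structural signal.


Method: a summation factor — first-order, linear, moving coefficient φ**2 + 1: the discrete analogue of an integrating factor handles it.


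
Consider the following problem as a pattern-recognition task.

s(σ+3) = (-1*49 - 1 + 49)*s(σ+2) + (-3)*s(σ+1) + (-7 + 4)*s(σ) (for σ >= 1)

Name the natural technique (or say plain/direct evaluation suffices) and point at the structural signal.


Method: the characteristic-root method — this is the constant-coefficient homogeneous case — the whole solution in σ reduces to a polynomial's roots.


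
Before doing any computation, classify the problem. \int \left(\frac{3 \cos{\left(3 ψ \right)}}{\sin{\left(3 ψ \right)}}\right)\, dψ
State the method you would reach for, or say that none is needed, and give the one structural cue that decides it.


Method: u-substitution — the only nontrivial dependence routes through \sin{\left(3 ψ \right)}, whose derivative supplies the leftover factor up to a constant multiple — u = \sin{\left(3 ψ \right)} flattens it.


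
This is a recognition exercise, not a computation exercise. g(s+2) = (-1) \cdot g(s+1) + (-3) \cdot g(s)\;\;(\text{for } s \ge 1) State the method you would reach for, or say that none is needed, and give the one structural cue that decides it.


Verdict: the characteristic-root method — every coefficient is a fixed number and the forcing is zero — substitute r^s and read off the root equation.


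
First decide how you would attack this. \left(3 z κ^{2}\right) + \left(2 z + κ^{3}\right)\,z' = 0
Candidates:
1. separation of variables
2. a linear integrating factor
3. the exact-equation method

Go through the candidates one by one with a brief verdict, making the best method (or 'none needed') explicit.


Best approach: the exact-equation method — take the mixed partials of 3 z κ^{2} and 2 z + κ^{3}: they are equal, which certifies an exact differential.
- separation of variables: no algebra isolates the independent variable on one side and the unknown on the other.
- a linear integrating factor: the unknown enters nonlinearly (through a power, a denominator, or a transcendental function), which the linear integrating-factor recipe cannot absorb as-is — any repair would come from a preliminary substitution, not the factor.
- the exact-equation method: applies; the problem has the shape this method handles.


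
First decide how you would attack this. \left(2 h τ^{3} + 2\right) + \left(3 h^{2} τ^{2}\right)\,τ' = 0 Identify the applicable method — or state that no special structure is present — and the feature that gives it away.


Best approach: the exact-equation method — the mixed-partials test passes for 2 h τ^{3} + 2 and 3 h^{2} τ^{2}, so a potential function exists as presented.


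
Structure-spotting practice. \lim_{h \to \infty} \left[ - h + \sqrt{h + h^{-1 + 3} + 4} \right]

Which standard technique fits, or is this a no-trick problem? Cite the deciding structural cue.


Method: conjugate multiplication — both pieces blow up but their difference is finite; the conjugate trick rationalizes \sqrt{h + h^{-1 + 3} + 4} - h.


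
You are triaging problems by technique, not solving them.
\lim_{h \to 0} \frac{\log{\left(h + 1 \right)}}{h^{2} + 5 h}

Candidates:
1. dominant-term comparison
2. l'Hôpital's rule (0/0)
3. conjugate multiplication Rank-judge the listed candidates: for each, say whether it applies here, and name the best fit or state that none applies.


Verdict: l'Hôpital's rule (0/0) — plug in 0: top and bottom both hit zero, so differentiate each and retry. One could equally expand both pieces locally and compare leading terms; the rule does that in one stroke.
- dominant-term comparison — no dominant power emerges to decide the limit by degree comparison.
- l'Hôpital's rule (0/0) — applicable, and directly so.
- conjugate multiplication — no difference of divergent radicals appears, so rationalizing has nothing to cancel.


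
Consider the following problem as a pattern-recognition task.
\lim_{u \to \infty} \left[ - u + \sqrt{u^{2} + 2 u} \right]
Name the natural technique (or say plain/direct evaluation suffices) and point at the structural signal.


Technique: conjugate multiplication — two divergent pieces with a minus sign between them and a radical in the mix: rationalize \sqrt{u^{2} + 2 u} - u before any limit law applies.


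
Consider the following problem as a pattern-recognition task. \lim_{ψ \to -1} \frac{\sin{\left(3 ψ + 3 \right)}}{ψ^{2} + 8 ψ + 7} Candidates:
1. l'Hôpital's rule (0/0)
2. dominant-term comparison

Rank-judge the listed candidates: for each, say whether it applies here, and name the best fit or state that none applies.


Verdict: l'Hôpital's rule (0/0) — both numerator and denominator vanish at -1: the genuine 0/0 indeterminate that l'Hôpital exists for. Known elementary limits would finish this too — the rule just bypasses the case analysis.
- l'Hôpital's rule (0/0): yes, a natural case for it.
- dominant-term comparison: no dominant power emerges to decide the limit by degree comparison.


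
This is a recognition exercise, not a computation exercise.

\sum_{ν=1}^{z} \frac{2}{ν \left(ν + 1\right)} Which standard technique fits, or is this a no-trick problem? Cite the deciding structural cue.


Technique: telescoping — the denominator's roots in \frac{2}{ν \left(ν + 1\right)} sit an integer apart: decomposition produces a self-cancelling chain.


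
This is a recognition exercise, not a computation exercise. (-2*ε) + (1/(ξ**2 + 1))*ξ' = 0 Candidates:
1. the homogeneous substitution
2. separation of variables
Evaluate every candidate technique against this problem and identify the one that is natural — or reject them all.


Diagnosis: separation of variables — all dependence on the two variables factors apart, the defining separable shape.
- the homogeneous substitution: the slope changes under joint rescaling, failing the degree-zero test.
- separation of variables — applicable, and directly so.


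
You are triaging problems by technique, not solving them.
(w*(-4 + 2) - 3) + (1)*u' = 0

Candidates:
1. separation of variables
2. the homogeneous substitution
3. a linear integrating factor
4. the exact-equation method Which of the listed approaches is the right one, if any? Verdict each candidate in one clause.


Diagnosis: no special technique — the slope is a pure function of w; integrate both sides and be done.
- separation of variables — any separation here is vacuous (nothing depends on the unknown); direct integration is the honest label.
- the homogeneous substitution: the ratio substitution does not collapse this equation.
- a linear integrating factor — the linear template holds only trivially here (the unknown is absent, so the coefficient is zero) — the method is not the natural label.
- the exact-equation method — with the unknown absent from both coefficients, the cross-partial test holds emptily — nothing for the exact method to work on.
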